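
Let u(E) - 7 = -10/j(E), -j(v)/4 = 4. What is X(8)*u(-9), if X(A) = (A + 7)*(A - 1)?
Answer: 6405/8 ≈ 800.63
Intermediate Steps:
j(v) = -16 (j(v) = -4*4 = -16)
X(A) = (-1 + A)*(7 + A) (X(A) = (7 + A)*(-1 + A) = (-1 + A)*(7 + A))
u(E) = 61/8 (u(E) = 7 - 10/(-16) = 7 - 10*(-1/16) = 7 + 5/8 = 61/8)
X(8)*u(-9) = (-7 + 8² + 6*8)*(61/8) = (-7 + 64 + 48)*(61/8) = 105*(61/8) = 6405/8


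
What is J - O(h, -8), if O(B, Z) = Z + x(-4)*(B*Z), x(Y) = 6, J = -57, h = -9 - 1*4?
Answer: -673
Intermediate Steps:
h = -13 (h = -9 - 4 = -13)
O(B, Z) = Z + 6*B*Z (O(B, Z) = Z + 6*(B*Z) = Z + 6*B*Z)
J - O(h, -8) = -57 - (-8)*(1 + 6*(-13)) = -57 - (-8)*(1 - 78) = -57 - (-8)*(-77) = -57 - 1*616 = -57 - 616 = -673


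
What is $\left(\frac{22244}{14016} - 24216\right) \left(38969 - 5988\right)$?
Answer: $- \frac{2798348900243}{3504} \approx -7.9862 \cdot 10^{8}$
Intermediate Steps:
$\left(\frac{22244}{14016} - 24216\right) \left(38969 - 5988\right) = \left(22244 \cdot \frac{1}{14016} - 24216\right) 32981 = \left(\frac{5561}{3504} - 24216\right) 32981 = \left(- \frac{84847303}{3504}\right) 32981 = - \frac{2798348900243}{3504}$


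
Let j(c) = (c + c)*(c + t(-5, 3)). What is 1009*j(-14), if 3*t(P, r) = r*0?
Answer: 395528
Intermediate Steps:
t(P, r) = 0 (t(P, r) = (r*0)/3 = (⅓)*0 = 0)
j(c) = 2*c² (j(c) = (c + c)*(c + 0) = (2*c)*c = 2*c²)
1009*j(-14) = 1009*(2*(-14)²) = 1009*(2*196) = 1009*392 = 395528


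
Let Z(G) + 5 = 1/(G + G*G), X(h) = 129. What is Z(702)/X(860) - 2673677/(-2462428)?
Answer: 82068122630543/78381883020636 ≈ 1.0470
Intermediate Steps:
Z(G) = -5 + 1/(G + G**2) (Z(G) = -5 + 1/(G + G*G) = -5 + 1/(G + G**2))
Z(702)/X(860) - 2673677/(-2462428) = ((1 - 5*702 - 5*702**2)/(702*(1 + 702)))/129 - 2673677/(-2462428) = ((1/702)*(1 - 3510 - 5*492804)/703)*(1/129) - 2673677*(-1/2462428) = ((1/702)*(1/703)*(1 - 3510 - 2464020))*(1/129) + 2673677/2462428 = ((1/702)*(1/703)*(-2467529))*(1/129) + 2673677/2462428 = -2467529/493506*1/129 + 2673677/2462428 = -2467529/63662274 + 2673677/2462428 = 82068122630543/78381883020636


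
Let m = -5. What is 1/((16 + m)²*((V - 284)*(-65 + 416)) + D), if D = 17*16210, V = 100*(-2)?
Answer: -1/20280394 ≈ -4.9309e-8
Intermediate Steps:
V = -200
D = 275570
1/((16 + m)²*((V - 284)*(-65 + 416)) + D) = 1/((16 - 5)²*((-200 - 284)*(-65 + 416)) + 275570) = 1/(11²*(-484*351) + 275570) = 1/(121*(-169884) + 275570) = 1/(-20555964 + 275570) = 1/(-20280394) = -1/20280394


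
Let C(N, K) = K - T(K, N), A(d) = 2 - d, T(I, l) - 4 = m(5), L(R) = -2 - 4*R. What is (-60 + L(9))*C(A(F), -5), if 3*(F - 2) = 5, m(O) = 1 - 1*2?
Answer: 784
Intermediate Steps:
m(O) = -1 (m(O) = 1 - 2 = -1)
T(I, l) = 3 (T(I, l) = 4 - 1 = 3)
F = 11/3 (F = 2 + (⅓)*5 = 2 + 5/3 = 11/3 ≈ 3.6667)
C(N, K) = -3 + K (C(N, K) = K - 1*3 = K - 3 = -3 + K)
(-60 + L(9))*C(A(F), -5) = (-60 + (-2 - 4*9))*(-3 - 5) = (-60 + (-2 - 36))*(-8) = (-60 - 38)*(-8) = -98*(-8) = 784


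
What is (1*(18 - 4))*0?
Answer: 0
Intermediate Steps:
(1*(18 - 4))*0 = (1*14)*0 = 14*0 = 0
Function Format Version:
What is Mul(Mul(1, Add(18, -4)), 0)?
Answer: 0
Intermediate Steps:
Mul(Mul(1, Add(18, -4)), 0) = Mul(Mul(1, 14), 0) = Mul(14, 0) = 0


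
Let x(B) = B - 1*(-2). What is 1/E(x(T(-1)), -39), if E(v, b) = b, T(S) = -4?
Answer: -1/39 ≈ -0.025641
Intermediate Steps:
x(B) = 2 + B (x(B) = B + 2 = 2 + B)
1/E(x(T(-1)), -39) = 1/(-39) = -1/39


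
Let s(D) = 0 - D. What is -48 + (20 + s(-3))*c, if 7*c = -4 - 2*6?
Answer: -704/7 ≈ -100.57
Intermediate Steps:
c = -16/7 (c = (-4 - 2*6)/7 = (-4 - 12)/7 = (⅐)*(-16) = -16/7 ≈ -2.2857)
s(D) = -D
-48 + (20 + s(-3))*c = -48 + (20 - 1*(-3))*(-16/7) = -48 + (20 + 3)*(-16/7) = -48 + 23*(-16/7) = -48 - 368/7 = -704/7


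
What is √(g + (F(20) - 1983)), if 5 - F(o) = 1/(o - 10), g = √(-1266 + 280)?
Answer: √(-197810 + 100*I*√986)/10 ≈ 0.353 + 44.477*I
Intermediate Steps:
g = I*√986 (g = √(-986) = I*√986 ≈ 31.401*I)
F(o) = 5 - 1/(-10 + o) (F(o) = 5 - 1/(o - 10) = 5 - 1/(-10 + o))
√(g + (F(20) - 1983)) = √(I*√986 + ((-51 + 5*20)/(-10 + 20) - 1983)) = √(I*√986 + ((-51 + 100)/10 - 1983)) = √(I*√986 + ((⅒)*49 - 1983)) = √(I*√986 + (49/10 - 1983)) = √(I*√986 - 19781/10) = √(-19781/10 + I*√986)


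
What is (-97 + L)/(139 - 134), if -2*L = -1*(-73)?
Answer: -267/10 ≈ -26.700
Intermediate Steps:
L = -73/2 (L = -(-1)*(-73)/2 = -½*73 = -73/2 ≈ -36.500)
(-97 + L)/(139 - 134) = (-97 - 73/2)/(139 - 134) = -267/2/5 = -267/2*⅕ = -267/10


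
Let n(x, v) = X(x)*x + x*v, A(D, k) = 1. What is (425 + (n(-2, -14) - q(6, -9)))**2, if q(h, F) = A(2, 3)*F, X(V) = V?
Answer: 217156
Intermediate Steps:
q(h, F) = F (q(h, F) = 1*F = F)
n(x, v) = x**2 + v*x (n(x, v) = x*x + x*v = x**2 + v*x)
(425 + (n(-2, -14) - q(6, -9)))**2 = (425 + (-2*(-14 - 2) - 1*(-9)))**2 = (425 + (-2*(-16) + 9))**2 = (425 + (32 + 9))**2 = (425 + 41)**2 = 466**2 = 217156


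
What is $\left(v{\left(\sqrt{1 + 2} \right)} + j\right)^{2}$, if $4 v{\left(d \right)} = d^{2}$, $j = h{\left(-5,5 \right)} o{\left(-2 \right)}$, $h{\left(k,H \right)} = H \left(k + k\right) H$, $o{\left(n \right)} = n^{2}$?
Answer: $\frac{15976009}{16} \approx 9.985 \cdot 10^{5}$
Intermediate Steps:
$h{\left(k,H \right)} = 2 k H^{2}$ ($h{\left(k,H \right)} = H 2 k H = 2 H k H = 2 k H^{2}$)
$j = -1000$ ($j = 2 \left(-5\right) 5^{2} \left(-2\right)^{2} = 2 \left(-5\right) 25 \cdot 4 = \left(-250\right) 4 = -1000$)
$v{\left(d \right)} = \frac{d^{2}}{4}$
$\left(v{\left(\sqrt{1 + 2} \right)} + j\right)^{2} = \left(\frac{\left(\sqrt{1 + 2}\right)^{2}}{4} - 1000\right)^{2} = \left(\frac{\left(\sqrt{3}\right)^{2}}{4} - 1000\right)^{2} = \left(\frac{1}{4} \cdot 3 - 1000\right)^{2} = \left(\frac{3}{4} - 1000\right)^{2} = \left(- \frac{3997}{4}\right)^{2} = \frac{15976009}{16}$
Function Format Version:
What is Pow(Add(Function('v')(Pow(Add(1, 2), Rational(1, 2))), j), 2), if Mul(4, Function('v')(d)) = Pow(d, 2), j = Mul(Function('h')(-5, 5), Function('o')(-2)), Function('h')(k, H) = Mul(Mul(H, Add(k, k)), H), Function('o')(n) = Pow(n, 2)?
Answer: Rational(15976009, 16) ≈ 9.9850e+5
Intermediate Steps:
Function('h')(k, H) = Mul(2, k, Pow(H, 2)) (Function('h')(k, H) = Mul(Mul(H, Mul(2, k)), H) = Mul(Mul(2, H, k), H) = Mul(2, k, Pow(H, 2)))
j = -1000 (j = Mul(Mul(2, -5, Pow(5, 2)), Pow(-2, 2)) = Mul(Mul(2, -5, 25), 4) = Mul(-250, 4) = -1000)
Function('v')(d) = Mul(Rational(1, 4), Pow(d, 2))
Pow(Add(Function('v')(Pow(Add(1, 2), Rational(1, 2))), j), 2) = Pow(Add(Mul(Rational(1, 4), Pow(Pow(Add(1, 2), Rational(1, 2)), 2)), -1000), 2) = Pow(Add(Mul(Rational(1, 4), Pow(Pow(3, Rational(1, 2)), 2)), -1000), 2) = Pow(Add(Mul(Rational(1, 4), 3), -1000), 2) = Pow(Add(Rational(3, 4), -1000), 2) = Pow(Rational(-3997, 4), 2) = Rational(15976009, 16)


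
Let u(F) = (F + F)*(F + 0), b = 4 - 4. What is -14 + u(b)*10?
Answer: -14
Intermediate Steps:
b = 0
u(F) = 2*F**2 (u(F) = (2*F)*F = 2*F**2)
-14 + u(b)*10 = -14 + (2*0**2)*10 = -14 + (2*0)*10 = -14 + 0*10 = -14 + 0 = -14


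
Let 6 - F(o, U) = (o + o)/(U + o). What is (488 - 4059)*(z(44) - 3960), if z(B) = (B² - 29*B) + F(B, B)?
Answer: 11766445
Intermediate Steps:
F(o, U) = 6 - 2*o/(U + o) (F(o, U) = 6 - (o + o)/(U + o) = 6 - 2*o/(U + o))
z(B) = 5 + B² - 29*B (z(B) = (B² - 29*B) + 2*(2*B + 3*B)/(B + B) = (B² - 29*B) + 2*(5*B)/((2*B)) = (B² - 29*B) + 2*(1/(2*B))*(5*B) = (B² - 29*B) + 5 = 5 + B² - 29*B)
(488 - 4059)*(z(44) - 3960) = (488 - 4059)*((5 + 44² - 29*44) - 3960) = -3571*((5 + 1936 - 1276) - 3960) = -3571*(665 - 3960) = -3571*(-3295) = 11766445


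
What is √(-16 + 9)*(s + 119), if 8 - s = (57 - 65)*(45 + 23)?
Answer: 671*I*√7 ≈ 1775.3*I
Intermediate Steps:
s = 552 (s = 8 - (57 - 65)*(45 + 23) = 8 - (-8)*68 = 8 - 1*(-544) = 8 + 544 = 552)
√(-16 + 9)*(s + 119) = √(-16 + 9)*(552 + 119) = √(-7)*671 = (I*√7)*671 = 671*I*√7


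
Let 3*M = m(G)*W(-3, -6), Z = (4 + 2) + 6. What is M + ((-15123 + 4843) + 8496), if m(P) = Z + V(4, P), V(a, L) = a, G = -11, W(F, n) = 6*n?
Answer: -1976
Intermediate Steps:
Z = 12 (Z = 6 + 6 = 12)
m(P) = 16 (m(P) = 12 + 4 = 16)
M = -192 (M = (16*(6*(-6)))/3 = (16*(-36))/3 = (⅓)*(-576) = -192)
M + ((-15123 + 4843) + 8496) = -192 + ((-15123 + 4843) + 8496) = -192 + (-10280 + 8496) = -192 - 1784 = -1976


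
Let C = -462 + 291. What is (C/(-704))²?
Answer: 29241/495616 ≈ 0.058999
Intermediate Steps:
C = -171
(C/(-704))² = (-171/(-704))² = (-171*(-1/704))² = (171/704)² = 29241/495616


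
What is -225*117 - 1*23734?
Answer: -50059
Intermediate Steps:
-225*117 - 1*23734 = -26325 - 23734 = -50059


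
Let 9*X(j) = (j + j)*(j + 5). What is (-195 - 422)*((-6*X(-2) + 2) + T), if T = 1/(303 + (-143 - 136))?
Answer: -148697/24 ≈ -6195.7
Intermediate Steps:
X(j) = 2*j*(5 + j)/9 (X(j) = ((j + j)*(j + 5))/9 = ((2*j)*(5 + j))/9 = (2*j*(5 + j))/9 = 2*j*(5 + j)/9)
T = 1/24 (T = 1/(303 - 279) = 1/24 ≈ 0.041667)
(-195 - 422)*((-6*X(-2) + 2) + T) = (-195 - 422)*((-4*(-2)*(5 - 2)/3 + 2) + 1/24) = -617*((-4*(-2)*3/3 + 2) + 1/24) = -617*((-6*(-4/3) + 2) + 1/24) = -617*((8 + 2) + 1/24) = -617*(10 + 1/24) = -617*241/24 = -148697/24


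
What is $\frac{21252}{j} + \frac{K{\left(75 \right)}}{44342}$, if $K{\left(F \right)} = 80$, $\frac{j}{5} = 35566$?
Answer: $\frac{239145646}{1971334465} \approx 0.12131$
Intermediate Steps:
$j = 177830$ ($j = 5 \cdot 35566 = 177830$)
$\frac{21252}{j} + \frac{K{\left(75 \right)}}{44342} = \frac{21252}{177830} + \frac{80}{44342} = 21252 \cdot \frac{1}{177830} + 80 \cdot \frac{1}{44342} = \frac{10626}{88915} + \frac{40}{22171} = \frac{239145646}{1971334465}$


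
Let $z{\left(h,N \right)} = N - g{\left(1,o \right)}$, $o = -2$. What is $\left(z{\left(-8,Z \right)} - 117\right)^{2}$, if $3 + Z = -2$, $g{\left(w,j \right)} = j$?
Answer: $14400$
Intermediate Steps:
$Z = -5$ ($Z = -3 - 2 = -5$)
$z{\left(h,N \right)} = 2 + N$ ($z{\left(h,N \right)} = N - -2 = N + 2 = 2 + N$)
$\left(z{\left(-8,Z \right)} - 117\right)^{2} = \left(\left(2 - 5\right) - 117\right)^{2} = \left(-3 - 117\right)^{2} = \left(-120\right)^{2} = 14400$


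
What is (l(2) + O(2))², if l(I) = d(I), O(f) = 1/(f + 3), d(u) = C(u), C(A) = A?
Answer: 121/25 ≈ 4.8400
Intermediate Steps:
d(u) = u
O(f) = 1/(3 + f)
l(I) = I
(l(2) + O(2))² = (2 + 1/(3 + 2))² = (2 + 1/5)² = (2 + ⅕)² = (11/5)² = 121/25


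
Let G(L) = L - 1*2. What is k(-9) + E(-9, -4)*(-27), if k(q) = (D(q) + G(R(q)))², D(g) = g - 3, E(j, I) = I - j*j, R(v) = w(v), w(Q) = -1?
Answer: 2520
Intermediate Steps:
R(v) = -1
E(j, I) = I - j²
D(g) = -3 + g
G(L) = -2 + L (G(L) = L - 2 = -2 + L)
k(q) = (-6 + q)² (k(q) = ((-3 + q) + (-2 - 1))² = ((-3 + q) - 3)² = (-6 + q)²)
k(-9) + E(-9, -4)*(-27) = (6 - 1*(-9))² + (-4 - 1*(-9)²)*(-27) = (6 + 9)² + (-4 - 1*81)*(-27) = 15² + (-4 - 81)*(-27) = 225 - 85*(-27) = 225 + 2295 = 2520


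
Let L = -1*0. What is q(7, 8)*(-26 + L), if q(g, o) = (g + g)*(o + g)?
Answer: -5460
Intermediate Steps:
L = 0
q(g, o) = 2*g*(g + o) (q(g, o) = (2*g)*(g + o) = 2*g*(g + o))
q(7, 8)*(-26 + L) = (2*7*(7 + 8))*(-26 + 0) = (2*7*15)*(-26) = 210*(-26) = -5460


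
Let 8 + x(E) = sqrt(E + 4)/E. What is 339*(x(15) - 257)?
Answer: -89835 + 113*sqrt(19)/5 ≈ -89737.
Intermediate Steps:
x(E) = -8 + sqrt(4 + E)/E (x(E) = -8 + sqrt(E + 4)/E = -8 + sqrt(4 + E)/E)
339*(x(15) - 257) = 339*((-8 + sqrt(4 + 15)/15) - 257) = 339*((-8 + sqrt(19)/15) - 257) = 339*(-265 + sqrt(19)/15) = -89835 + 113*sqrt(19)/5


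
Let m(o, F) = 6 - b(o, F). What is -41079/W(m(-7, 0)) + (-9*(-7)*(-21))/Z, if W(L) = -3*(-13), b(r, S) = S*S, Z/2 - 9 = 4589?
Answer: -125938027/119548 ≈ -1053.5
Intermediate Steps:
Z = 9196 (Z = 18 + 2*4589 = 18 + 9178 = 9196)
b(r, S) = S**2
m(o, F) = 6 - F**2
W(L) = 39
-41079/W(m(-7, 0)) + (-9*(-7)*(-21))/Z = -41079/39 + (-9*(-7)*(-21))/9196 = -41079*1/39 + (63*(-21))*(1/9196) = -13693/13 - 1323*1/9196 = -13693/13 - 1323/9196 = -125938027/119548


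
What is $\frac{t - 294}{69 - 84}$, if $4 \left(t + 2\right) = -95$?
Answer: $\frac{1279}{60} \approx 21.317$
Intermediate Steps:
$t = - \frac{103}{4}$ ($t = -2 + \frac{1}{4} \left(-95\right) = -2 - \frac{95}{4} = - \frac{103}{4} \approx -25.75$)
$\frac{t - 294}{69 - 84} = \frac{- \frac{103}{4} - 294}{69 - 84} = - \frac{1279}{4 \left(-15\right)} = \left(- \frac{1279}{4}\right) \left(- \frac{1}{15}\right) = \frac{1279}{60}$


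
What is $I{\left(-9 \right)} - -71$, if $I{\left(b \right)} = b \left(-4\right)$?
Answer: $107$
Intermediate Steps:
$I{\left(b \right)} = - 4 b$
$I{\left(-9 \right)} - -71 = \left(-4\right) \left(-9\right) - -71 = 36 + 71 = 107$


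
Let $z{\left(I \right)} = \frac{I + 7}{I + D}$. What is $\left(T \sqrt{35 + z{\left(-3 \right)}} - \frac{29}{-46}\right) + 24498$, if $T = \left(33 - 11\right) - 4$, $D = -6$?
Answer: $\frac{1126937}{46} + 6 \sqrt{311} \approx 24604.0$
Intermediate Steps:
$z{\left(I \right)} = \frac{7 + I}{-6 + I}$ ($z{\left(I \right)} = \frac{I + 7}{I - 6} = \frac{7 + I}{-6 + I}$)
$T = 18$ ($T = 22 - 4 = 18$)
$\left(T \sqrt{35 + z{\left(-3 \right)}} - \frac{29}{-46}\right) + 24498 = \left(18 \sqrt{35 + \frac{7 - 3}{-6 - 3}} - \frac{29}{-46}\right) + 24498 = \left(18 \sqrt{35 + \frac{1}{-9} \cdot 4} - - \frac{29}{46}\right) + 24498 = \left(18 \sqrt{35 - \frac{4}{9}} + \frac{29}{46}\right) + 24498 = \left(18 \sqrt{\frac{311}{9}} + \frac{29}{46}\right) + 24498 = \left(18 \frac{\sqrt{311}}{3} + \frac{29}{46}\right) + 24498 = \left(6 \sqrt{311} + \frac{29}{46}\right) + 24498 = \left(\frac{29}{46} + 6 \sqrt{311}\right) + 24498 = \frac{1126937}{46} + 6 \sqrt{311}$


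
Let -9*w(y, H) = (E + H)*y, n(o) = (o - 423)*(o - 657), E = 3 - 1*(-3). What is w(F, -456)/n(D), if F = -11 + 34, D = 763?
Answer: 115/3604 ≈ 0.031909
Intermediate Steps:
E = 6 (E = 3 + 3 = 6)
n(o) = (-657 + o)*(-423 + o) (n(o) = (-423 + o)*(-657 + o) = (-657 + o)*(-423 + o))
F = 23
w(y, H) = -y*(6 + H)/9 (w(y, H) = -(6 + H)*y/9 = -y*(6 + H)/9)
w(F, -456)/n(D) = (-⅑*23*(6 - 456))/(277911 + 763² - 1080*763) = (-⅑*23*(-450))/(277911 + 582169 - 824040) = 1150/36040 = 1150*(1/36040) = 115/3604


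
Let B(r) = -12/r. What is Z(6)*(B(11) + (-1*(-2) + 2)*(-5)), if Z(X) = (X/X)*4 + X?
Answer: -2320/11 ≈ -210.91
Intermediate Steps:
Z(X) = 4 + X (Z(X) = 1*4 + X = 4 + X)
Z(6)*(B(11) + (-1*(-2) + 2)*(-5)) = (4 + 6)*(-12/11 + (-1*(-2) + 2)*(-5)) = 10*(-12*1/11 + (2 + 2)*(-5)) = 10*(-12/11 + 4*(-5)) = 10*(-12/11 - 20) = 10*(-232/11) = -2320/11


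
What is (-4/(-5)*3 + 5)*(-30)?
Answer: -222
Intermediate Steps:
(-4/(-5)*3 + 5)*(-30) = (-4*(-1/5)*3 + 5)*(-30) = ((4/5)*3 + 5)*(-30) = (12/5 + 5)*(-30) = (37/5)*(-30) = -222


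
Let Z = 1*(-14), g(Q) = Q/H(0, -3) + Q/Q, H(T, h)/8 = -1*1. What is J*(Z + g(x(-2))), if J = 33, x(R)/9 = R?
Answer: -1419/4 ≈ -354.75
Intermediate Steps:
H(T, h) = -8 (H(T, h) = 8*(-1*1) = 8*(-1) = -8)
x(R) = 9*R
g(Q) = 1 - Q/8 (g(Q) = Q/(-8) + Q/Q = Q*(-⅛) + 1 = -Q/8 + 1 = 1 - Q/8)
Z = -14
J*(Z + g(x(-2))) = 33*(-14 + (1 - 9*(-2)/8)) = 33*(-14 + (1 - ⅛*(-18))) = 33*(-14 + (1 + 9/4)) = 33*(-14 + 13/4) = 33*(-43/4) = -1419/4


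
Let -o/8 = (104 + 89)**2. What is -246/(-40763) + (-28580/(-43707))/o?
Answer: 800705433521/132727755597618 ≈ 0.0060327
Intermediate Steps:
o = -297992 (o = -8*(104 + 89)**2 = -8*193**2 = -8*37249 = -297992)
-246/(-40763) + (-28580/(-43707))/o = -246/(-40763) - 28580/(-43707)/(-297992) = -246*(-1/40763) - 28580*(-1/43707)*(-1/297992) = 246/40763 + (28580/43707)*(-1/297992) = 246/40763 - 7145/3256084086 = 800705433521/132727755597618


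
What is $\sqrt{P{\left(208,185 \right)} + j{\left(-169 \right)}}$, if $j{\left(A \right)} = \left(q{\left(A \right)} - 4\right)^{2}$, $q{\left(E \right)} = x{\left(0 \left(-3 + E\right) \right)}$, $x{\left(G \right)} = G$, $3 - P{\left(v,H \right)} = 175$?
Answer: $2 i \sqrt{39} \approx 12.49 i$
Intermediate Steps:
$P{\left(v,H \right)} = -172$ ($P{\left(v,H \right)} = 3 - 175 = -172$)
$q{\left(E \right)} = 0$ ($q{\left(E \right)} = 0 \left(-3 + E\right) = 0$)
$j{\left(A \right)} = 16$ ($j{\left(A \right)} = \left(0 - 4\right)^{2} = \left(-4\right)^{2} = 16$)
$\sqrt{P{\left(208,185 \right)} + j{\left(-169 \right)}} = \sqrt{-172 + 16} = \sqrt{-156} = 2 i \sqrt{39}$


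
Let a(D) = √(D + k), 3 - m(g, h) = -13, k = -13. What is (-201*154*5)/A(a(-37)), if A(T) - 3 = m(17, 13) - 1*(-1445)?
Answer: -25795/244 ≈ -105.72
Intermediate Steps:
m(g, h) = 16 (m(g, h) = 3 - 1*(-13) = 3 + 13 = 16)
a(D) = √(-13 + D) (a(D) = √(D - 13) = √(-13 + D))
A(T) = 1464 (A(T) = 3 + (16 - 1*(-1445)) = 3 + (16 + 1445) = 3 + 1461 = 1464)
(-201*154*5)/A(a(-37)) = (-201*154*5)/1464 = -30954*5*(1/1464) = -154770*1/1464 = -25795/244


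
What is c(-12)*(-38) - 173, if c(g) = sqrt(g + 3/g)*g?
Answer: -173 + 1596*I ≈ -173.0 + 1596.0*I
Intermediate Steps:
c(g) = g*sqrt(g + 3/g)
c(-12)*(-38) - 173 = -12*sqrt(-12 + 3/(-12))*(-38) - 173 = -12*sqrt(-12 + 3*(-1/12))*(-38) - 173 = -12*sqrt(-12 - 1/4)*(-38) - 173 = -42*I*(-38) - 173 = 1596*I - 173 = -173 + 1596*I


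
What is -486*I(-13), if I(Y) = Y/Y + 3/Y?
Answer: -4860/13 ≈ -373.85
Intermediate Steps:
I(Y) = 1 + 3/Y
-486*I(-13) = -486*(3 - 13)/(-13) = -(-486)*(-10)/13 = -486*10/13 = -4860/13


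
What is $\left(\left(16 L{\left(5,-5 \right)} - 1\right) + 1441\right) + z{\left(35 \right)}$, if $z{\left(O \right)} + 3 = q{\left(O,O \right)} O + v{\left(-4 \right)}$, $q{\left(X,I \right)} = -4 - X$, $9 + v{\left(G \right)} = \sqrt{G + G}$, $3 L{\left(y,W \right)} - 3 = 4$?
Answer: $\frac{301}{3} + 2 i \sqrt{2} \approx 100.33 + 2.8284 i$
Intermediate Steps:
$L{\left(y,W \right)} = \frac{7}{3}$ ($L{\left(y,W \right)} = 1 + \frac{1}{3} \cdot 4 = 1 + \frac{4}{3} = \frac{7}{3}$)
$v{\left(G \right)} = -9 + \sqrt{2} \sqrt{G}$ ($v{\left(G \right)} = -9 + \sqrt{G + G} = -9 + \sqrt{2 G} = -9 + \sqrt{2} \sqrt{G}$)
$z{\left(O \right)} = -12 + O \left(-4 - O\right) + 2 i \sqrt{2}$ ($z{\left(O \right)} = -3 - \left(9 - \sqrt{2} \sqrt{-4} - \left(-4 - O\right) O\right) = -3 - \left(9 - O \left(-4 - O\right) - \sqrt{2} \cdot 2 i\right) = -3 - \left(9 - O \left(-4 - O\right) - 2 i \sqrt{2}\right) = -3 + \left(-9 + O \left(-4 - O\right) + 2 i \sqrt{2}\right) = -12 + O \left(-4 - O\right) + 2 i \sqrt{2}$)
$\left(\left(16 L{\left(5,-5 \right)} - 1\right) + 1441\right) + z{\left(35 \right)} = \left(\left(16 \cdot \frac{7}{3} - 1\right) + 1441\right) - \left(12 + 35 \left(4 + 35\right) - 2 i \sqrt{2}\right) = \left(\left(\frac{112}{3} - 1\right) + 1441\right) - \left(12 + 1365 - 2 i \sqrt{2}\right) = \left(\frac{109}{3} + 1441\right) - \left(1377 - 2 i \sqrt{2}\right) = \frac{4432}{3} - \left(1377 - 2 i \sqrt{2}\right) = \frac{301}{3} + 2 i \sqrt{2}$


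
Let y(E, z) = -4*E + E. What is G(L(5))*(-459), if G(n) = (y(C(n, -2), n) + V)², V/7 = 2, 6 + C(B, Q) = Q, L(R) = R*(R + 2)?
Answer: -662796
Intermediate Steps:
L(R) = R*(2 + R)
C(B, Q) = -6 + Q
V = 14 (V = 7*2 = 14)
y(E, z) = -3*E
G(n) = 1444 (G(n) = (-3*(-6 - 2) + 14)² = (-3*(-8) + 14)² = (24 + 14)² = 38² = 1444)
G(L(5))*(-459) = 1444*(-459) = -662796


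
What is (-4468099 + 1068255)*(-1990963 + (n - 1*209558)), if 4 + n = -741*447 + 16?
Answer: 8607507449184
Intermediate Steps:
n = -331215 (n = -4 + (-741*447 + 16) = -4 + (-331227 + 16) = -4 - 331211 = -331215)
(-4468099 + 1068255)*(-1990963 + (n - 1*209558)) = (-4468099 + 1068255)*(-1990963 + (-331215 - 1*209558)) = -3399844*(-1990963 + (-331215 - 209558)) = -3399844*(-1990963 - 540773) = -3399844*(-2531736) = 8607507449184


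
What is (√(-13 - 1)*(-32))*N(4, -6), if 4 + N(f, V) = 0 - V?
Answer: -64*I*√14 ≈ -239.47*I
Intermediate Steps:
N(f, V) = -4 - V (N(f, V) = -4 + (0 - V) = -4 - V)
(√(-13 - 1)*(-32))*N(4, -6) = (√(-13 - 1)*(-32))*(-4 - 1*(-6)) = (√(-14)*(-32))*(-4 + 6) = ((I*√14)*(-32))*2 = -32*I*√14*2 = -64*I*√14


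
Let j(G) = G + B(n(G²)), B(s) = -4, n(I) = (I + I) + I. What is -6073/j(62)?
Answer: -6073/58 ≈ -104.71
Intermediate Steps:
n(I) = 3*I (n(I) = 2*I + I = 3*I)
j(G) = -4 + G (j(G) = G - 4 = -4 + G)
-6073/j(62) = -6073/(-4 + 62) = -6073/58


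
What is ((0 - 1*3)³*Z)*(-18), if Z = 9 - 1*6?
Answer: 1458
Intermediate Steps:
Z = 3 (Z = 9 - 6 = 3)
((0 - 1*3)³*Z)*(-18) = ((0 - 1*3)³*3)*(-18) = ((0 - 3)³*3)*(-18) = ((-3)³*3)*(-18) = -27*3*(-18) = -81*(-18) = 1458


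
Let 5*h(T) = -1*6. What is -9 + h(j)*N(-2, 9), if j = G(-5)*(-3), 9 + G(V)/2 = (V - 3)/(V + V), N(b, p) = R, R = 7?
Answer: -87/5 ≈ -17.400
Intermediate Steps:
N(b, p) = 7
G(V) = -18 + (-3 + V)/V (G(V) = -18 + 2*((V - 3)/(V + V)) = -18 + 2*((-3 + V)/((2*V))) = -18 + 2*((-3 + V)*(1/(2*V))) = -18 + 2*((-3 + V)/(2*V)) = -18 + (-3 + V)/V)
j = 246/5 (j = (-17 - 3/(-5))*(-3) = (-17 - 3*(-⅕))*(-3) = (-17 + ⅗)*(-3) = -82/5*(-3) = 246/5 ≈ 49.200)
h(T) = -6/5 (h(T) = (-1*6)/5 = (⅕)*(-6) = -6/5)
-9 + h(j)*N(-2, 9) = -9 - 6/5*7 = -9 - 42/5 = -87/5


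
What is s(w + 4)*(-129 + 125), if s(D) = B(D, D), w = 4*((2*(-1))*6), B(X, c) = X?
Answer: 176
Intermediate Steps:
w = -48 (w = 4*(-2*6) = 4*(-12) = -48)
s(D) = D
s(w + 4)*(-129 + 125) = (-48 + 4)*(-129 + 125) = -44*(-4) = 176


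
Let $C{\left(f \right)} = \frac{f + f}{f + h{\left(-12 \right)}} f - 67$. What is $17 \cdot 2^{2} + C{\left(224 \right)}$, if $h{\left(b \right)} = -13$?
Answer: $\frac{100563}{211} \approx 476.6$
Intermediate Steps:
$C{\left(f \right)} = -67 + \frac{2 f^{2}}{-13 + f}$ ($C{\left(f \right)} = \frac{f + f}{f - 13} f - 67 = \frac{2 f}{-13 + f} f - 67 = \frac{2 f^{2}}{-13 + f} - 67 = -67 + \frac{2 f^{2}}{-13 + f}$)
$17 \cdot 2^{2} + C{\left(224 \right)} = 17 \cdot 2^{2} + \frac{871 - 15008 + 2 \cdot 224^{2}}{-13 + 224} = 17 \cdot 4 + \frac{871 - 15008 + 2 \cdot 50176}{211} = 68 + \frac{871 - 15008 + 100352}{211} = 68 + \frac{1}{211} \cdot 86215 = 68 + \frac{86215}{211} = \frac{100563}{211}$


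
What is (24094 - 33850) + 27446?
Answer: 17690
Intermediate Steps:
(24094 - 33850) + 27446 = -9756 + 27446 = 17690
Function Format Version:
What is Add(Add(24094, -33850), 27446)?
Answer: 17690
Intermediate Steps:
Add(Add(24094, -33850), 27446) = Add(-9756, 27446) = 17690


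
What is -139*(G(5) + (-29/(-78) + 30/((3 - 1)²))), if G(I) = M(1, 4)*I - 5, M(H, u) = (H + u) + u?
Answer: -259513/39 ≈ -6654.2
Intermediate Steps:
M(H, u) = H + 2*u
G(I) = -5 + 9*I (G(I) = (1 + 2*4)*I - 5 = (1 + 8)*I - 5 = 9*I - 5 = -5 + 9*I)
-139*(G(5) + (-29/(-78) + 30/((3 - 1)²))) = -139*((-5 + 9*5) + (-29/(-78) + 30/((3 - 1)²))) = -139*((-5 + 45) + (-29*(-1/78) + 30/(2²))) = -139*(40 + (29/78 + 30/4)) = -139*(40 + (29/78 + 30*(¼))) = -139*(40 + (29/78 + 15/2)) = -139*(40 + 307/39) = -139*1867/39 = -259513/39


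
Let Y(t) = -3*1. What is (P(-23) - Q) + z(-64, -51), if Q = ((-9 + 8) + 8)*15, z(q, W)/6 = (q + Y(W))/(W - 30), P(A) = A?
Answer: -3322/27 ≈ -123.04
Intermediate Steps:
Y(t) = -3
z(q, W) = 6*(-3 + q)/(-30 + W) (z(q, W) = 6*((q - 3)/(W - 30)) = 6*((-3 + q)/(-30 + W)) = 6*(-3 + q)/(-30 + W))
Q = 105 (Q = (-1 + 8)*15 = 7*15 = 105)
(P(-23) - Q) + z(-64, -51) = (-23 - 1*105) + 6*(-3 - 64)/(-30 - 51) = (-23 - 105) + 6*(-67)/(-81) = -128 + 6*(-1/81)*(-67) = -128 + 134/27 = -3322/27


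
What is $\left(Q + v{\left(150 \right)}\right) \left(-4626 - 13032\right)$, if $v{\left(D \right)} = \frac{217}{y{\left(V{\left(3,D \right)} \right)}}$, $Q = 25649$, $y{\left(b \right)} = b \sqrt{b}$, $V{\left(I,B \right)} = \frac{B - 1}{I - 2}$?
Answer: $-452910042 - \frac{3831786 \sqrt{149}}{22201} \approx -4.5291 \cdot 10^{8}$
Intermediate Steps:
$V{\left(I,B \right)} = \frac{-1 + B}{-2 + I}$
$y{\left(b \right)} = b^{\frac{3}{2}}$
$v{\left(D \right)} = \frac{217}{\left(-1 + D\right)^{\frac{3}{2}}}$ ($v{\left(D \right)} = \frac{217}{\left(\frac{-1 + D}{-2 + 3}\right)^{\frac{3}{2}}} = \frac{217}{\left(\frac{-1 + D}{1}\right)^{\frac{3}{2}}} = \frac{217}{\left(1 \left(-1 + D\right)\right)^{\frac{3}{2}}} = \frac{217}{\left(-1 + D\right)^{\frac{3}{2}}}$)
$\left(Q + v{\left(150 \right)}\right) \left(-4626 - 13032\right) = \left(25649 + \frac{217}{\left(-1 + 150\right)^{\frac{3}{2}}}\right) \left(-4626 - 13032\right) = \left(25649 + \frac{217}{149 \sqrt{149}}\right) \left(-17658\right) = \left(25649 + 217 \frac{\sqrt{149}}{22201}\right) \left(-17658\right) = \left(25649 + \frac{217 \sqrt{149}}{22201}\right) \left(-17658\right) = -452910042 - \frac{3831786 \sqrt{149}}{22201}$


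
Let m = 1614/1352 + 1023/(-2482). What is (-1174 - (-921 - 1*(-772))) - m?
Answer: -860544613/838916 ≈ -1025.8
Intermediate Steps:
m = 655713/838916 (m = 1614*(1/1352) + 1023*(-1/2482) = 807/676 - 1023/2482 = 655713/838916 ≈ 0.78162)
(-1174 - (-921 - 1*(-772))) - m = (-1174 - (-921 - 1*(-772))) - 1*655713/838916 = (-1174 - (-921 + 772)) - 655713/838916 = (-1174 - 1*(-149)) - 655713/838916 = (-1174 + 149) - 655713/838916 = -1025 - 655713/838916 = -860544613/838916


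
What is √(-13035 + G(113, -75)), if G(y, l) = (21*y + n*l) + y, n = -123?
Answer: 2*I*√331 ≈ 36.387*I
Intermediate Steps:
G(y, l) = -123*l + 22*y (G(y, l) = (21*y - 123*l) + y = (-123*l + 21*y) + y = -123*l + 22*y)
√(-13035 + G(113, -75)) = √(-13035 + (-123*(-75) + 22*113)) = √(-13035 + (9225 + 2486)) = √(-13035 + 11711) = √(-1324) = 2*I*√331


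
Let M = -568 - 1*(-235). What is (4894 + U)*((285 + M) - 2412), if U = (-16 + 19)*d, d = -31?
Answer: -11810460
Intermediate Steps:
M = -333 (M = -568 + 235 = -333)
U = -93 (U = (-16 + 19)*(-31) = 3*(-31) = -93)
(4894 + U)*((285 + M) - 2412) = (4894 - 93)*((285 - 333) - 2412) = 4801*(-48 - 2412) = 4801*(-2460) = -11810460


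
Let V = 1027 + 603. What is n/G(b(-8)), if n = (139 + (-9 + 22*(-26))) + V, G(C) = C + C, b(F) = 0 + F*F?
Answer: 297/32 ≈ 9.2813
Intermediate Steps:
V = 1630
b(F) = F**2 (b(F) = 0 + F**2 = F**2)
G(C) = 2*C
n = 1188 (n = (139 + (-9 + 22*(-26))) + 1630 = (139 + (-9 - 572)) + 1630 = (139 - 581) + 1630 = -442 + 1630 = 1188)
n/G(b(-8)) = 1188/((2*(-8)**2)) = 1188/((2*64)) = 1188/128 = 1188*(1/128) = 297/32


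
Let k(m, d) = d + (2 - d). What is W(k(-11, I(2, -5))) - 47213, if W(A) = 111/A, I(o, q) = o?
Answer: -94315/2 ≈ -47158.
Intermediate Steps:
k(m, d) = 2
W(k(-11, I(2, -5))) - 47213 = 111/2 - 47213 = -94315/2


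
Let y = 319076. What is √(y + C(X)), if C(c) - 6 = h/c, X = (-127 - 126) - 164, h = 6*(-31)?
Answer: 38*√4269385/139 ≈ 564.87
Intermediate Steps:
h = -186
X = -417 (X = -253 - 164 = -417)
C(c) = 6 - 186/c
√(y + C(X)) = √(319076 + (6 - 186/(-417))) = √(319076 + (6 - 186*(-1/417))) = √(319076 + (6 + 62/139)) = √(319076 + 896/139) = √(44352460/139) = 38*√4269385/139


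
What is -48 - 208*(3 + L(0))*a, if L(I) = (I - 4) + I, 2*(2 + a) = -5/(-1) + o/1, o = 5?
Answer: 576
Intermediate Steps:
a = 3 (a = -2 + (-5/(-1) + 5/1)/2 = -2 + (-5*(-1) + 5*1)/2 = -2 + (5 + 5)/2 = -2 + (1/2)*10 = -2 + 5 = 3)
L(I) = -4 + 2*I (L(I) = (-4 + I) + I = -4 + 2*I)
-48 - 208*(3 + L(0))*a = -48 - 208*(3 + (-4 + 2*0))*3 = -48 - 208*(3 + (-4 + 0))*3 = -48 - 208*(3 - 4)*3 = -48 - (-208)*3 = -48 - 208*(-3) = -48 + 624 = 576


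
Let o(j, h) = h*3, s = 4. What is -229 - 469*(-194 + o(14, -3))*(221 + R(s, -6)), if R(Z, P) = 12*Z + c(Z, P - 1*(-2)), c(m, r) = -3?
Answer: 25324833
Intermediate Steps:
o(j, h) = 3*h
R(Z, P) = -3 + 12*Z (R(Z, P) = 12*Z - 3 = -3 + 12*Z)
-229 - 469*(-194 + o(14, -3))*(221 + R(s, -6)) = -229 - 469*(-194 + 3*(-3))*(221 + (-3 + 12*4)) = -229 - 469*(-194 - 9)*(221 + (-3 + 48)) = -229 - (-95207)*(221 + 45) = -229 - (-95207)*266 = -229 - 469*(-53998) = -229 + 25325062 = 25324833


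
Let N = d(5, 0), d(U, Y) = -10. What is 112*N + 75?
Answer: -1045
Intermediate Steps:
N = -10
112*N + 75 = 112*(-10) + 75 = -1120 + 75 = -1045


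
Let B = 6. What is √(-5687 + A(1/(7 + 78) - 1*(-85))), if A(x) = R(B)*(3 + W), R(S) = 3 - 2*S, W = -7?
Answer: I*√5651 ≈ 75.173*I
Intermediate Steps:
A(x) = 36 (A(x) = (3 - 2*6)*(3 - 7) = (3 - 12)*(-4) = -9*(-4) = 36)
√(-5687 + A(1/(7 + 78) - 1*(-85))) = √(-5687 + 36) = √(-5651) = I*√5651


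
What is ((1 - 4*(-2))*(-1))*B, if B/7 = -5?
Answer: 315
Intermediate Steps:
B = -35 (B = 7*(-5) = -35)
((1 - 4*(-2))*(-1))*B = ((1 - 4*(-2))*(-1))*(-35) = ((1 + 8)*(-1))*(-35) = (9*(-1))*(-35) = -9*(-35) = 315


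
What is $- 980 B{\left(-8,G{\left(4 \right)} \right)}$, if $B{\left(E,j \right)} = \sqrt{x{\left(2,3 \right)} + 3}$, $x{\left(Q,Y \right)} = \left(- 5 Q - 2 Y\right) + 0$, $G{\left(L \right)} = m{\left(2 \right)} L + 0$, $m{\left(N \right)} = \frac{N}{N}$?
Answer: $- 980 i \sqrt{13} \approx - 3533.4 i$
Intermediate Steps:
$m{\left(N \right)} = 1$
$G{\left(L \right)} = L$ ($G{\left(L \right)} = 1 L + 0 = L + 0 = L$)
$x{\left(Q,Y \right)} = - 5 Q - 2 Y$
$B{\left(E,j \right)} = i \sqrt{13}$ ($B{\left(E,j \right)} = \sqrt{\left(\left(-5\right) 2 - 6\right) + 3} = \sqrt{\left(-10 - 6\right) + 3} = \sqrt{-16 + 3} = \sqrt{-13} = i \sqrt{13}$)
$- 980 B{\left(-8,G{\left(4 \right)} \right)} = - 980 i \sqrt{13}$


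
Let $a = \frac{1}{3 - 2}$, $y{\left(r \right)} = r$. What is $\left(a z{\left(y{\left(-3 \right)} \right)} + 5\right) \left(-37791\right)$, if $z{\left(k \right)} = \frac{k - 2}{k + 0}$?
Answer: $-251940$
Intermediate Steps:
$z{\left(k \right)} = \frac{-2 + k}{k}$
$a = 1$ ($a = 1^{-1} = 1$)
$\left(a z{\left(y{\left(-3 \right)} \right)} + 5\right) \left(-37791\right) = \left(1 \frac{-2 - 3}{-3} + 5\right) \left(-37791\right) = \left(1 \left(\left(- \frac{1}{3}\right) \left(-5\right)\right) + 5\right) \left(-37791\right) = \left(1 \cdot \frac{5}{3} + 5\right) \left(-37791\right) = \left(\frac{5}{3} + 5\right) \left(-37791\right) = \frac{20}{3} \left(-37791\right) = -251940$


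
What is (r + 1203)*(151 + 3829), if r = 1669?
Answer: 11430560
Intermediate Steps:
(r + 1203)*(151 + 3829) = (1669 + 1203)*(151 + 3829) = 2872*3980 = 11430560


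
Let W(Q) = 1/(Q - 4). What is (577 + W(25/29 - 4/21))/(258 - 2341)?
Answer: -1168970/4222241 ≈ -0.27686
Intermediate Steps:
W(Q) = 1/(-4 + Q)
(577 + W(25/29 - 4/21))/(258 - 2341) = (577 + 1/(-4 + (25/29 - 4/21)))/(258 - 2341) = (577 + 1/(-4 + (25*(1/29) - 4*1/21)))/(-2083) = (577 + 1/(-4 + (25/29 - 4/21)))*(-1/2083) = (577 + 1/(-4 + 409/609))*(-1/2083) = (577 + 1/(-2027/609))*(-1/2083) = (577 - 609/2027)*(-1/2083) = (1168970/2027)*(-1/2083) = -1168970/4222241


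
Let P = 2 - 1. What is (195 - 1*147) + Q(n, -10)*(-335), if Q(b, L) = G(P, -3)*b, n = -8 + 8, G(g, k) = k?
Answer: 48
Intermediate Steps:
P = 1
n = 0
Q(b, L) = -3*b
(195 - 1*147) + Q(n, -10)*(-335) = (195 - 1*147) - 3*0*(-335) = (195 - 147) + 0*(-335) = 48 + 0 = 48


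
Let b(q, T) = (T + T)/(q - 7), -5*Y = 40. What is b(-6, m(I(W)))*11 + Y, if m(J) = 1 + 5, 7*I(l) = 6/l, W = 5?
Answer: -236/13 ≈ -18.154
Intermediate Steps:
Y = -8 (Y = -⅕*40 = -8)
I(l) = 6/(7*l) (I(l) = (6/l)/7 = 6/(7*l))
m(J) = 6
b(q, T) = 2*T/(-7 + q) (b(q, T) = (2*T)/(-7 + q) = 2*T/(-7 + q))
b(-6, m(I(W)))*11 + Y = (2*6/(-7 - 6))*11 - 8 = (2*6/(-13))*11 - 8 = (2*6*(-1/13))*11 - 8 = -12/13*11 - 8 = -132/13 - 8 = -236/13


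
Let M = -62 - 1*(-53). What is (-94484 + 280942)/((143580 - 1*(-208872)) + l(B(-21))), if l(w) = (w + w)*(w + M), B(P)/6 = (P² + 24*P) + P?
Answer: 93229/434778 ≈ 0.21443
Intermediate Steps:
M = -9 (M = -62 + 53 = -9)
B(P) = 6*P² + 150*P (B(P) = 6*((P² + 24*P) + P) = 6*(P² + 25*P) = 6*P² + 150*P)
l(w) = 2*w*(-9 + w) (l(w) = (w + w)*(w - 9) = (2*w)*(-9 + w) = 2*w*(-9 + w))
(-94484 + 280942)/((143580 - 1*(-208872)) + l(B(-21))) = (-94484 + 280942)/((143580 - 1*(-208872)) + 2*(6*(-21)*(25 - 21))*(-9 + 6*(-21)*(25 - 21))) = 186458/((143580 + 208872) + 2*(6*(-21)*4)*(-9 + 6*(-21)*4)) = 186458/(352452 + 2*(-504)*(-9 - 504)) = 186458/(352452 + 2*(-504)*(-513)) = 186458/(352452 + 517104) = 186458/869556 = 186458*(1/869556) = 93229/434778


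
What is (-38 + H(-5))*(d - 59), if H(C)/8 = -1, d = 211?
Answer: -6992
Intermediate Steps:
H(C) = -8 (H(C) = 8*(-1) = -8)
(-38 + H(-5))*(d - 59) = (-38 - 8)*(211 - 59) = -46*152 = -6992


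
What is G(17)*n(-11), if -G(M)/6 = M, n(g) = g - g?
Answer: 0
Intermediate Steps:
n(g) = 0
G(M) = -6*M
G(17)*n(-11) = -6*17*0 = -102*0 = 0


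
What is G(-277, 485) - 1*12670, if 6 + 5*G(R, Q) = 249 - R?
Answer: -12566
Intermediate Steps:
G(R, Q) = 243/5 - R/5 (G(R, Q) = -6/5 + (249 - R)/5 = -6/5 + (249/5 - R/5) = 243/5 - R/5)
G(-277, 485) - 1*12670 = (243/5 - ⅕*(-277)) - 1*12670 = (243/5 + 277/5) - 12670 = 104 - 12670 = -12566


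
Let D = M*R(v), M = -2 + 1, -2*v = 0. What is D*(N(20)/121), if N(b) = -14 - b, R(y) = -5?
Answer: -170/121 ≈ -1.4050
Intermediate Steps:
v = 0 (v = -1/2*0 = 0)
M = -1
D = 5 (D = -1*(-5) = 5)
D*(N(20)/121) = 5*((-14 - 1*20)/121) = 5*((-14 - 20)*(1/121)) = 5*(-34*1/121) = 5*(-34/121) = -170/121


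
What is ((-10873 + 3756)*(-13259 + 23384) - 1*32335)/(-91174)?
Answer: 36045980/45587 ≈ 790.71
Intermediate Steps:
((-10873 + 3756)*(-13259 + 23384) - 1*32335)/(-91174) = (-7117*10125 - 32335)*(-1/91174) = (-72059625 - 32335)*(-1/91174) = -72091960*(-1/91174) = 36045980/45587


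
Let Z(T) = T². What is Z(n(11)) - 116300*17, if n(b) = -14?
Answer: -1976904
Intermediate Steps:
Z(n(11)) - 116300*17 = (-14)² - 116300*17 = 196 - 1*1977100 = 196 - 1977100 = -1976904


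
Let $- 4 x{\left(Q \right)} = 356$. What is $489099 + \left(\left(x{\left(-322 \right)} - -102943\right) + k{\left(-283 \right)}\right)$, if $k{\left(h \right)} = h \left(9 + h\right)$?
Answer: $669495$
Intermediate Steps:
$x{\left(Q \right)} = -89$ ($x{\left(Q \right)} = \left(- \frac{1}{4}\right) 356 = -89$)
$489099 + \left(\left(x{\left(-322 \right)} - -102943\right) + k{\left(-283 \right)}\right) = 489099 - \left(-102854 + 283 \left(9 - 283\right)\right) = 489099 + \left(\left(-89 + 102943\right) - -77542\right) = 489099 + \left(102854 + 77542\right) = 489099 + 180396 = 669495$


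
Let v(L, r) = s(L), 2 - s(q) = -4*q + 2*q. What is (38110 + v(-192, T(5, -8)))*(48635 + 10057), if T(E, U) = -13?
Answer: 2214331776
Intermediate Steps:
s(q) = 2 + 2*q (s(q) = 2 - (-4*q + 2*q) = 2 - (-2)*q = 2 + 2*q)
v(L, r) = 2 + 2*L
(38110 + v(-192, T(5, -8)))*(48635 + 10057) = (38110 + (2 + 2*(-192)))*(48635 + 10057) = (38110 + (2 - 384))*58692 = (38110 - 382)*58692 = 37728*58692 = 2214331776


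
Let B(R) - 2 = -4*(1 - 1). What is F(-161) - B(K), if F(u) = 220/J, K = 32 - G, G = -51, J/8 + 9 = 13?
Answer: 39/8 ≈ 4.8750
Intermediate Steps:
J = 32 (J = -72 + 8*13 = -72 + 104 = 32)
K = 83 (K = 32 - 1*(-51) = 32 + 51 = 83)
F(u) = 55/8 (F(u) = 220/32 = 220*(1/32) = 55/8)
B(R) = 2 (B(R) = 2 - 4*(1 - 1) = 2 - 4*0 = 2 + 0 = 2)
F(-161) - B(K) = 55/8 - 1*2 = 55/8 - 2 = 39/8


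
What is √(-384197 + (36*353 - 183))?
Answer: 2*I*√92918 ≈ 609.65*I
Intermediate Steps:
√(-384197 + (36*353 - 183)) = √(-384197 + (12708 - 183)) = √(-384197 + 12525) = √(-371672) = 2*I*√92918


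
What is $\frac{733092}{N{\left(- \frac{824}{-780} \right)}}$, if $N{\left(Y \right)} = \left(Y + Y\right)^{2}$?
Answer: $\frac{6968955825}{42436} \approx 1.6422 \cdot 10^{5}$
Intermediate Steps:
$N{\left(Y \right)} = 4 Y^{2}$ ($N{\left(Y \right)} = \left(2 Y\right)^{2} = 4 Y^{2}$)
$\frac{733092}{N{\left(- \frac{824}{-780} \right)}} = \frac{733092}{4 \left(- \frac{824}{-780}\right)^{2}} = \frac{733092}{4 \left(\left(-824\right) \left(- \frac{1}{780}\right)\right)^{2}} = \frac{733092}{4 \left(\frac{206}{195}\right)^{2}} = \frac{733092}{4 \cdot \frac{42436}{38025}} = \frac{733092}{\frac{169744}{38025}} = 733092 \cdot \frac{38025}{169744} = \frac{6968955825}{42436}$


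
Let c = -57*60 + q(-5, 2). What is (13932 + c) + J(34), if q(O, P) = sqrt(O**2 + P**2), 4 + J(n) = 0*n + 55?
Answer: 10563 + sqrt(29) ≈ 10568.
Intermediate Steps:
J(n) = 51 (J(n) = -4 + (0*n + 55) = -4 + (0 + 55) = -4 + 55 = 51)
c = -3420 + sqrt(29) (c = -57*60 + sqrt((-5)**2 + 2**2) = -3420 + sqrt(25 + 4) = -3420 + sqrt(29) ≈ -3414.6)
(13932 + c) + J(34) = (13932 + (-3420 + sqrt(29))) + 51 = (10512 + sqrt(29)) + 51 = 10563 + sqrt(29)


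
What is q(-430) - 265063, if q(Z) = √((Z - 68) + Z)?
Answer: -265063 + 4*I*√58 ≈ -2.6506e+5 + 30.463*I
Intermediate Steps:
q(Z) = √(-68 + 2*Z) (q(Z) = √((-68 + Z) + Z) = √(-68 + 2*Z))
q(-430) - 265063 = √(-68 + 2*(-430)) - 265063 = √(-68 - 860) - 265063 = √(-928) - 265063 = 4*I*√58 - 265063 = -265063 + 4*I*√58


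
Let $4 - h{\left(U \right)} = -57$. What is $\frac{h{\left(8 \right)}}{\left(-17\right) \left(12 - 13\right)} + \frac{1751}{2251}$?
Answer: $\frac{167078}{38267} \approx 4.3661$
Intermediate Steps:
$h{\left(U \right)} = 61$ ($h{\left(U \right)} = 4 - -57 = 4 + 57 = 61$)
$\frac{h{\left(8 \right)}}{\left(-17\right) \left(12 - 13\right)} + \frac{1751}{2251} = \frac{61}{\left(-17\right) \left(12 - 13\right)} + \frac{1751}{2251} = \frac{61}{\left(-17\right) \left(-1\right)} + 1751 \cdot \frac{1}{2251} = \frac{61}{17} + \frac{1751}{2251} = \frac{167078}{38267}$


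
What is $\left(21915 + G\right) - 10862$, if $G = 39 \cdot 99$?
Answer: $14914$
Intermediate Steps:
$G = 3861$
$\left(21915 + G\right) - 10862 = \left(21915 + 3861\right) - 10862 = 25776 - 10862 = 14914$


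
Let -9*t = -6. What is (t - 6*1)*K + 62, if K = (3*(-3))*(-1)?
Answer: 14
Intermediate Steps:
t = ⅔ (t = -⅑*(-6) = ⅔ ≈ 0.66667)
K = 9 (K = -9*(-1) = 9)
(t - 6*1)*K + 62 = (⅔ - 6*1)*9 + 62 = (⅔ - 6)*9 + 62 = -16/3*9 + 62 = -48 + 62 = 14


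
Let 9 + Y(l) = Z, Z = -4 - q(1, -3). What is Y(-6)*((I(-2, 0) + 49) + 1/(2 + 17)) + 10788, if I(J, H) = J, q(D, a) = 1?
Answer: 192456/19 ≈ 10129.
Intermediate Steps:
Z = -5 (Z = -4 - 1*1 = -4 - 1 = -5)
Y(l) = -14 (Y(l) = -9 - 5 = -14)
Y(-6)*((I(-2, 0) + 49) + 1/(2 + 17)) + 10788 = -14*((-2 + 49) + 1/(2 + 17)) + 10788 = -14*(47 + 1/19) + 10788 = -14*894/19 + 10788 = -12516/19 + 10788 = 192456/19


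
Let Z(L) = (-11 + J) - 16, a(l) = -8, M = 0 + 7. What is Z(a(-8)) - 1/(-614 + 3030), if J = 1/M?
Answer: -454215/16912 ≈ -26.858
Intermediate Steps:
M = 7
J = ⅐ (J = 1/7 = ⅐ ≈ 0.14286)
Z(L) = -188/7 (Z(L) = (-11 + ⅐) - 16 = -76/7 - 16 = -188/7)
Z(a(-8)) - 1/(-614 + 3030) = -188/7 - 1/(-614 + 3030) = -188/7 - 1/2416 = -454215/16912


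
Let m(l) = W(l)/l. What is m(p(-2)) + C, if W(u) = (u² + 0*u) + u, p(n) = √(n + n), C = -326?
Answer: -325 + 2*I ≈ -325.0 + 2.0*I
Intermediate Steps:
p(n) = √2*√n (p(n) = √(2*n) = √2*√n)
W(u) = u + u² (W(u) = (u² + 0) + u = u² + u = u + u²)
m(l) = 1 + l (m(l) = (l*(1 + l))/l = 1 + l)
m(p(-2)) + C = (1 + √2*√(-2)) - 326 = (1 + √2*(I*√2)) - 326 = (1 + 2*I) - 326 = -325 + 2*I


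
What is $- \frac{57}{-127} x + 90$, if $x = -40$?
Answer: $\frac{9150}{127} \approx 72.047$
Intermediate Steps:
$- \frac{57}{-127} x + 90 = - \frac{57}{-127} \left(-40\right) + 90 = \left(-57\right) \left(- \frac{1}{127}\right) \left(-40\right) + 90 = \frac{57}{127} \left(-40\right) + 90 = - \frac{2280}{127} + 90 = \frac{9150}{127}$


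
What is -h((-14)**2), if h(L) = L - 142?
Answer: -54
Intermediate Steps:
h(L) = -142 + L
-h((-14)**2) = -(-142 + (-14)**2) = -(-142 + 196) = -1*54 = -54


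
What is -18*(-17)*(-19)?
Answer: -5814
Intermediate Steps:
-18*(-17)*(-19) = 306*(-19) = -5814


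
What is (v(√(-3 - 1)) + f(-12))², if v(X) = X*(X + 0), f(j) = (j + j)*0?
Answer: 16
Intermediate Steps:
f(j) = 0 (f(j) = (2*j)*0 = 0)
v(X) = X² (v(X) = X*X = X²)
(v(√(-3 - 1)) + f(-12))² = ((√(-3 - 1))² + 0)² = ((√(-4))² + 0)² = ((2*I)² + 0)² = (-4 + 0)² = (-4)² = 16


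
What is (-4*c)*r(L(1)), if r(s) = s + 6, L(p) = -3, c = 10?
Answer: -120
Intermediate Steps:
r(s) = 6 + s
(-4*c)*r(L(1)) = (-4*10)*(6 - 3) = -40*3 = -120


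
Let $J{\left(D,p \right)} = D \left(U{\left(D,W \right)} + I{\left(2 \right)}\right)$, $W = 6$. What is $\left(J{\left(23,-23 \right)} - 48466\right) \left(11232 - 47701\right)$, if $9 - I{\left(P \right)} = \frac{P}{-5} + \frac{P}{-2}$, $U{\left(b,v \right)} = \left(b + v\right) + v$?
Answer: $\frac{8647128121}{5} \approx 1.7294 \cdot 10^{9}$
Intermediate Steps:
$U{\left(b,v \right)} = b + 2 v$
$I{\left(P \right)} = 9 + \frac{7 P}{10}$ ($I{\left(P \right)} = 9 - \left(\frac{P}{-5} + \frac{P}{-2}\right) = 9 - \left(P \left(- \frac{1}{5}\right) + P \left(- \frac{1}{2}\right)\right) = 9 - \left(- \frac{P}{5} - \frac{P}{2}\right) = 9 - - \frac{7 P}{10} = 9 + \frac{7 P}{10}$)
$J{\left(D,p \right)} = D \left(\frac{112}{5} + D\right)$ ($J{\left(D,p \right)} = D \left(\left(D + 2 \cdot 6\right) + \left(9 + \frac{7}{10} \cdot 2\right)\right) = D \left(\left(D + 12\right) + \left(9 + \frac{7}{5}\right)\right) = D \left(\left(12 + D\right) + \frac{52}{5}\right) = D \left(\frac{112}{5} + D\right)$)
$\left(J{\left(23,-23 \right)} - 48466\right) \left(11232 - 47701\right) = \left(\frac{1}{5} \cdot 23 \left(112 + 5 \cdot 23\right) - 48466\right) \left(11232 - 47701\right) = \left(\frac{1}{5} \cdot 23 \left(112 + 115\right) - 48466\right) \left(-36469\right) = \left(\frac{1}{5} \cdot 23 \cdot 227 - 48466\right) \left(-36469\right) = \left(\frac{5221}{5} - 48466\right) \left(-36469\right) = \left(- \frac{237109}{5}\right) \left(-36469\right) = \frac{8647128121}{5}$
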